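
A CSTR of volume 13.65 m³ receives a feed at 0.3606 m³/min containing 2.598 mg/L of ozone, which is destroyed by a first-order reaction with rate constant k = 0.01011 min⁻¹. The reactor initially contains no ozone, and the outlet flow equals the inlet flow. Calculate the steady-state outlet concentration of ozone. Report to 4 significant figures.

1.879 mg/L

V dC/dt = Q(C_in − C) − k V C.
Steady state (dC/dt = 0): C_ss = Q C_in/(Q + kV) = C_in/(1 + kV/Q).
C_ss = 0.3606·2.598/(0.3606 + 0.01011·13.65) = 0.936839/0.498601 = 1.87893 mg/L.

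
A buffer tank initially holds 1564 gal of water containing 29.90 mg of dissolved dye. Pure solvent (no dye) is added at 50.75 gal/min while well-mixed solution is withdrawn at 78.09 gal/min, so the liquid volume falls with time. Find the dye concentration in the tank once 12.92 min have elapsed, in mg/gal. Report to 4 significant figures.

Let m(t) be the amount of dye. Volume: V(t) = V₀ + (Q_in − Q_out) t = 1564 − 27.3400 t; V(12.92) = 1210.77 gal.
Solute balance: dm/dt = 0 − Q_out C = −Q_out m/V(t).
Separate: dm/m = −Q_out dt/V(t) ⇒ ln(m/m₀) = −(Q_out/(Q_in−Q_out)) ln(V/V₀).
m = m₀ (V₀/V)^(Q_out/(Q_in−Q_out)) = 29.90 × (1564/1210.77)^(-2.85625) = 14.3921 mg.
C = m/V = 14.3921/1210.77 = 0.0118868 mg/gal.

0.01189 mg/gal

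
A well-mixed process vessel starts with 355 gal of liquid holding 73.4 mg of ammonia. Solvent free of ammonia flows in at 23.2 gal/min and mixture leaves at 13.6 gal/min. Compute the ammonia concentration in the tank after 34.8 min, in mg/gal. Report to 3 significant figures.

Let m(t) be the amount of ammonia. Volume: V(t) = V₀ + (Q_in − Q_out) t = 355 + 9.6000 t; V(34.8) = 689.08 gal.
No ammonia enters, so dm/dt = −Q_out · (m/V).
Separate: dm/m = −Q_out dt/V(t) ⇒ ln(m/m₀) = −(Q_out/(Q_in−Q_out)) ln(V/V₀).
m = m₀ (V₀/V)^(Q_out/(Q_in−Q_out)) = 73.4 × (355/689.08)^(1.4167) = 28.684 mg.
C = m/V = 28.684/689.08 = 0.041626 mg/gal.

0.0416 mg/gal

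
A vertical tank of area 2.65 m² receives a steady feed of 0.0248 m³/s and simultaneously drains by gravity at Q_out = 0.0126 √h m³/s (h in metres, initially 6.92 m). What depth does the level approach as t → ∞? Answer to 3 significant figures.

A dh/dt = Q_in − 0.0126 √h. Steady state requires inflow = outflow:
Q_in = 0.0126 √h_ss ⇒ √h_ss = 0.0248/0.0126 = 1.9683.
h_ss = 1.9683² = 3.8740 m. (Since h₀ = 6.92 m > h_ss, the level will fall toward this value.)

3.87 m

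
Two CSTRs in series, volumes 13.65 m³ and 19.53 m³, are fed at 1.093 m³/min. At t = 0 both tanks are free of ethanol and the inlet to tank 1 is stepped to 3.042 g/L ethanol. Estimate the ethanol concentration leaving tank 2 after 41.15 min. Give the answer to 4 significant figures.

Species balance on tank i: dCᵢ/dt = (Cᵢ₋₁ − Cᵢ)/τᵢ with τᵢ = Vᵢ/Q.
τ₁ = 13.65/1.093 = 12.4886 min; τ₂ = 19.53/1.093 = 17.8683 min.
Tank 1: C₁ = C_in(1 − e^(−t/τ₁)). Tank 2 (τ₁ ≠ τ₂): C₂ = C_in[1 − (τ₁ e^(−t/τ₁) − τ₂ e^(−t/τ₂))/(τ₁ − τ₂)].
At t = 41.15: e^(−t/τ₁) = 0.0370675, e^(−t/τ₂) = 0.0999618.
C₂ = 3.042·[1 − (12.4886·0.0370675 − 17.8683·0.0999618)/(-5.37969)] = 3.042·0.754034 = 2.29377 g/L.

2.294 g/L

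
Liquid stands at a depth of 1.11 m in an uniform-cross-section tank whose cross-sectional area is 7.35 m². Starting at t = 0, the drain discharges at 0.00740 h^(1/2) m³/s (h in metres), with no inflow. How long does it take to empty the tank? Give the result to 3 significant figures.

2090 s

A dh/dt = −Q_out = −0.00740 √h.
This is separable: 2 d(√h)/dt = −0.00740/A, so √h = √h₀ − (0.00740/(2A)) t.
Tank is empty when √h = 0: t_empty = 2A√h₀/0.00740.
t_empty = 2·7.35·√1.11/0.00740 = 14.700·1.0536/0.00740 = 2092.9 s.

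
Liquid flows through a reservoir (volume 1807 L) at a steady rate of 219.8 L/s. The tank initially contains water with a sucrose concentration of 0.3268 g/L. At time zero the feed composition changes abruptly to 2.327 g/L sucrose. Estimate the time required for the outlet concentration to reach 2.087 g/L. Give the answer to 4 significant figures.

Accumulation = in − out for the solute gives V dC/dt = Q(C_in − C), so τ = V/Q = 8.22111 s.
C(t) = C_in + (C₀ − C_in) e^(−t/τ). Set C = 2.087 and solve for t:
e^(−t/τ) = (C − C_in)/(C₀ − C_in) = (2.087 − 2.327)/(0.3268 − 2.327) = 0.119988
t = −τ ln(…) = 8.22111 × 2.12036 = 17.4317 s.

17.43 s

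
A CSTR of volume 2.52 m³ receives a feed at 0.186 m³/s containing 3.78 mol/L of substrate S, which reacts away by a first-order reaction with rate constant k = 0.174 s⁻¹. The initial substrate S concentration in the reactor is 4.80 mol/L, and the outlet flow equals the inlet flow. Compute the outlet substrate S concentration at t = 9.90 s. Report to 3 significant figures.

1.44 mol/L

Species balance: V dC/dt = Q C_in − Q C − k V C.
dC/dt = (Q/V) C_in − (Q/V + k) C; effective rate a = Q/V + k = 0.073810 + 0.174 = 0.24781 s⁻¹.
C_ss = Q C_in/(Q + kV) = 1.1259 mol/L; C(t) = C_ss + (C₀ − C_ss) e^(−a t).
C(9.90) = 1.1259 + (3.6741)·e^(−0.24781·9.90) = 1.1259 + (3.6741)·0.086008 = 1.4419 mol/L.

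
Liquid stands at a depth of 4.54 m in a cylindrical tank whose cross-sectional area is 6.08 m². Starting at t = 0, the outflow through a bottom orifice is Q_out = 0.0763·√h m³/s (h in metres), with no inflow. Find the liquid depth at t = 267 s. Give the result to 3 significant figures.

With no inflow, A dh/dt = −0.0763 √h.
∫ h^(−1/2) dh = −(0.0763/A) ∫ dt, giving 2√h = 2√h₀ − (0.0763/A) t.
√h = √4.54 − 0.0763·267/(2·6.08) = 2.1307 − 1.6753 = 0.45539.
h = 0.45539² = 0.20738 m.

0.207 m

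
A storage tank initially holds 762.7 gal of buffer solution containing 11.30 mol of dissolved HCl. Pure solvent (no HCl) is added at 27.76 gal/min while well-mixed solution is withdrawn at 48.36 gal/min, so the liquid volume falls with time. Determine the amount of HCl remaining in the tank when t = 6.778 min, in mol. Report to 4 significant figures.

Let m(t) be the amount of HCl. Volume: V(t) = V₀ + (Q_in − Q_out) t = 762.7 − 20.6000 t; V(6.778) = 623.073 gal.
No HCl enters, so dm/dt = −Q_out · (m/V).
Separate: dm/m = −Q_out dt/V(t) ⇒ ln(m/m₀) = −(Q_out/(Q_in−Q_out)) ln(V/V₀).
m = m₀ (V₀/V)^(Q_out/(Q_in−Q_out)) = 11.30 × (762.7/623.073)^(-2.34757) = 7.02954 mol.

7.030 mol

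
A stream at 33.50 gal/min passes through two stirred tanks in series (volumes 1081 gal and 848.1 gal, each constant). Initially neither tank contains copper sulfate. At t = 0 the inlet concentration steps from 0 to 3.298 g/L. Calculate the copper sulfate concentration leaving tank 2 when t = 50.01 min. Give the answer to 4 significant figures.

Each tank obeys Vᵢ dCᵢ/dt = Q(Cᵢ₋₁ − Cᵢ), so τᵢ = Vᵢ/Q.
τ₁ = 1081/33.50 = 32.2687 min; τ₂ = 848.1/33.50 = 25.3164 min.
Solving the cascade with C₁(0)=C₂(0)=0 gives C₂(t) = C_in[1 − (τ₁ e^(−t/τ₁) − τ₂ e^(−t/τ₂))/(τ₁ − τ₂)].
At t = 50.01: e^(−t/τ₁) = 0.212290, e^(−t/τ₂) = 0.138706.
C₂ = 3.298·[1 − (32.2687·0.212290 − 25.3164·0.138706)/(6.95224)] = 3.298·0.519755 = 1.71415 g/L.

1.714 g/L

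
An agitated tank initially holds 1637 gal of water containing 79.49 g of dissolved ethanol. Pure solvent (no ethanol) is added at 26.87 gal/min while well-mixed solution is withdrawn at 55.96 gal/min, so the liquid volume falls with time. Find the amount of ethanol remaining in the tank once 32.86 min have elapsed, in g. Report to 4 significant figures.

14.71 g

Let m(t) be the amount of ethanol. Volume: V(t) = V₀ + (Q_in − Q_out) t = 1637 − 29.0900 t; V(32.86) = 681.103 gal.
No ethanol enters, so dm/dt = −Q_out · (m/V).
dm/m = −Q_out dt/(V₀ − 29.0900 t); integrating gives ln(m/m₀) = −(Q_out/(Q_in−Q_out)) ln(V/V₀).
m = m₀ (V₀/V)^(Q_out/(Q_in−Q_out)) = 79.49 × (1637/681.103)^(-1.92369) = 14.7131 g.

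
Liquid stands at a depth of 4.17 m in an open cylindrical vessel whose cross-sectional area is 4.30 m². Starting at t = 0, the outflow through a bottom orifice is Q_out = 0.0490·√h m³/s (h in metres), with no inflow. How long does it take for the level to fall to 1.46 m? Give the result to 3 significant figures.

With no inflow, A dh/dt = −0.0490 √h.
This is separable: 2 d(√h)/dt = −0.0490/A, so √h = √h₀ − (0.0490/(2A)) t.
t = 2A(√h₀ − √h)/0.0490 = 2·4.30·(√4.17 − √1.46)/0.0490
  = 8.6000 × (2.0421 − 1.2083) / 0.0490 = 146.33 s.

146 s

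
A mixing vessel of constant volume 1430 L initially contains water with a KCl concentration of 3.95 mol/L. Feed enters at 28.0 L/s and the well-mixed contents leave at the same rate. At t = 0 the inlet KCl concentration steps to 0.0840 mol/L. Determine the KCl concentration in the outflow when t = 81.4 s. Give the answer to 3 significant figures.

Transient balance on the dissolved component: V dC/dt = Q(C_in − C).
Time constant τ = V/Q = 1430/28.0 = 51.071 s.
Integrating: C(t) = C_in + (C₀ − C_in) e^(−t/τ).
C(81.4) = 0.0840 + (3.95 − 0.0840)·e^(−81.4/51.071) = 0.0840 + (3.8660)·0.20314 = 0.86935 mol/L.

0.869 mol/L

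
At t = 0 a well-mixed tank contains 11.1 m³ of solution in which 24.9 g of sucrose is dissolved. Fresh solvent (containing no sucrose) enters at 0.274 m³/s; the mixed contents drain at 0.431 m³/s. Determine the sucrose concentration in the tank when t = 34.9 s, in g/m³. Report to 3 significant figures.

Total volume: dV/dt = Q_in − Q_out = -0.15700 m³/s, so V(t) = 11.1 − 0.15700 t and V(34.9) = 5.6207 m³.
Species balance (pure solvent in): dm/dt = −Q_out · m/V(t).
dm/m = −Q_out dt/(V₀ − 0.15700 t); integrating gives ln(m/m₀) = −(Q_out/(Q_in−Q_out)) ln(V/V₀).
m = m₀ (V₀/V)^(Q_out/(Q_in−Q_out)) = 24.9 × (11.1/5.6207)^(-2.7452) = 3.8450 g.
C = m/V = 3.8450/5.6207 = 0.68408 g/m³.

0.684 g/m³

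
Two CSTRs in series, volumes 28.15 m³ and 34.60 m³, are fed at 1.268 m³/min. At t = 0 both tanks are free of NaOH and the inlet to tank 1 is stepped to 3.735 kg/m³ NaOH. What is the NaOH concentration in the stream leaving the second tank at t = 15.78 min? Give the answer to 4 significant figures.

Species balance on tank i: dCᵢ/dt = (Cᵢ₋₁ − Cᵢ)/τᵢ with τᵢ = Vᵢ/Q.
τ₁ = 28.15/1.268 = 22.2003 min; τ₂ = 34.60/1.268 = 27.2871 min.
Tank 1: C₁ = C_in(1 − e^(−t/τ₁)). Tank 2 (τ₁ ≠ τ₂): C₂ = C_in[1 − (τ₁ e^(−t/τ₁) − τ₂ e^(−t/τ₂))/(τ₁ − τ₂)].
At t = 15.78: e^(−t/τ₁) = 0.491251, e^(−t/τ₂) = 0.560853.
C₂ = 3.735·[1 − (22.2003·0.491251 − 27.2871·0.560853)/(-5.08675)] = 3.735·0.135377 = 0.505634 kg/m³.

0.5056 kg/m³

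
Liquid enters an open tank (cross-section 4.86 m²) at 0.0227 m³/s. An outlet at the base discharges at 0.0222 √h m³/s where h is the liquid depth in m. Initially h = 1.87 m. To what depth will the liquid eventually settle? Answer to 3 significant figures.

Unsteady balance on liquid volume: A dh/dt = Q_in − 0.0222 √h. At steady state dh/dt = 0:
Q_in = 0.0222 √h_ss ⇒ √h_ss = 0.0227/0.0222 = 1.0225.
h_ss = 1.0225² = 1.0456 m. (Since h₀ = 1.87 m > h_ss, the level will fall toward this value.)

1.05 m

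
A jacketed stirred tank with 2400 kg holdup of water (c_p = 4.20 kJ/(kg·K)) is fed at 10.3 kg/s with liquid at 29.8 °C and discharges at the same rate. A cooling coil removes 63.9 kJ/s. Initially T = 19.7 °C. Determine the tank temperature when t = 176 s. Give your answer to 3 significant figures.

24.3 °C

Energy balance: M c_p dT/dt = ṁ c_p (T_in − T) − 63.9.
Rearrange: dT/dt = (T_ss − T)/τ with τ = M/ṁ = 233.01 s and T_ss = T_in − Q̇/(ṁ c_p) = 28.323 °C.
This is linear first-order; T(t) = T_ss + (T₀ − T_ss) e^(−t/τ).
T(176) = 28.323 + (-8.6229)·e^(−176/233.01) = 28.323 + (-8.6229)·0.46985 = 24.271 °C.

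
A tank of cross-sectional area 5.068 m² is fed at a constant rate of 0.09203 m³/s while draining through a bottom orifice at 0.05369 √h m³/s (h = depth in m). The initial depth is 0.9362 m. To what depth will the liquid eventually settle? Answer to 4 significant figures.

2.938 m

Level balance: A dh/dt = 0.09203 − 0.05369 √h. Setting dh/dt = 0:
Q_in = 0.05369 √h_ss ⇒ √h_ss = 0.09203/0.05369 = 1.71410.
h_ss = 1.71410² = 2.93814 m. (Since h₀ = 0.9362 m < h_ss, the level will rise toward this value.)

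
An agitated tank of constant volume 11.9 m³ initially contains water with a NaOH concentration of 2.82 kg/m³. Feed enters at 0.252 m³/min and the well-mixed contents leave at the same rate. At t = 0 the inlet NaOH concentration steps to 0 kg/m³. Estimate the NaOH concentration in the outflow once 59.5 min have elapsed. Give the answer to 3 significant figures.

0.800 kg/m³

Species balance on the tank: V dC/dt = Q(C_in − C).
Rewrite as dC/dt + C/τ = C_in/τ, τ = V/Q = 47.222 min.
Integrating: C(t) = C_in + (C₀ − C_in) e^(−t/τ).
C(59.5) = 0 + (2.82 − 0)·e^(−59.5/47.222) = 0 + (2.8200)·0.28365 = 0.79990 kg/m³.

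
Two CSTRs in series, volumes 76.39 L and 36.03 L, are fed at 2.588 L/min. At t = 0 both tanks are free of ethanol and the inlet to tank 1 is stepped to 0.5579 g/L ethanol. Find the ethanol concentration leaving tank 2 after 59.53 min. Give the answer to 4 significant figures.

Species balance on tank i: dCᵢ/dt = (Cᵢ₋₁ − Cᵢ)/τᵢ with τᵢ = Vᵢ/Q.
τ₁ = 76.39/2.588 = 29.5170 min; τ₂ = 36.03/2.588 = 13.9219 min.
Solving the cascade with C₁(0)=C₂(0)=0 gives C₂(t) = C_in[1 − (τ₁ e^(−t/τ₁) − τ₂ e^(−t/τ₂))/(τ₁ − τ₂)].
At t = 59.53: e^(−t/τ₁) = 0.133080, e^(−t/τ₂) = 0.0138984.
C₂ = 0.5579·[1 − (29.5170·0.133080 − 13.9219·0.0138984)/(15.5951)] = 0.5579·0.760524 = 0.424297 g/L.

0.4243 g/L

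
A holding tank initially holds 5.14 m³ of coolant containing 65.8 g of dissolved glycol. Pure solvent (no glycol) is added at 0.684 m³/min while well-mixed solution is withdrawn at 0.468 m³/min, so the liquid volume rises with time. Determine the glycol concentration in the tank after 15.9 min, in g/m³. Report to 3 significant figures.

2.53 g/m³

Total volume: dV/dt = Q_in − Q_out = 0.21600 m³/min, so V(t) = 5.14 + 0.21600 t and V(15.9) = 8.5744 m³.
Solute balance: dm/dt = 0 − Q_out C = −Q_out m/V(t).
dm/m = −Q_out dt/(V₀ + 0.21600 t); integrating gives ln(m/m₀) = −(Q_out/(Q_in−Q_out)) ln(V/V₀).
m = m₀ (V₀/V)^(Q_out/(Q_in−Q_out)) = 65.8 × (5.14/8.5744)^(2.1667) = 21.712 g.
C = m/V = 21.712/8.5744 = 2.5322 g/m³.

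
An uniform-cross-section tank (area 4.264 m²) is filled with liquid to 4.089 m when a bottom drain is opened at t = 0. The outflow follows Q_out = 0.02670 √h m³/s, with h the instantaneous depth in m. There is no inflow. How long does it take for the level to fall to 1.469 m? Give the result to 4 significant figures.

258.7 s

A dh/dt = −Q_out = −0.02670 √h.
Separate and integrate: 2(√h − √h₀) = −(0.02670/A) t.
t = 2A(√h₀ − √h)/0.02670 = 2·4.264·(√4.089 − √1.469)/0.02670
  = 8.52800 × (2.02213 − 1.21202) / 0.02670 = 258.748 s.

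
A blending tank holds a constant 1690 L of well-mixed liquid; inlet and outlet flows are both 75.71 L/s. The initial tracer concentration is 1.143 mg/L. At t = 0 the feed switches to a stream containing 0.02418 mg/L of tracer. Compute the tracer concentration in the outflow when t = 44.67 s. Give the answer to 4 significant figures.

Accumulation = in − out for the solute gives V dC/dt = Q(C_in − C).
Time constant τ = V/Q = 1690/75.71 = 22.3220 s.
Solution: C(t) = C_in + (C₀ − C_in) e^(−t/τ).
C(44.67) = 0.02418 + (1.143 − 0.02418)·e^(−44.67/22.3220) = 0.02418 + (1.11882)·0.135178 = 0.175420 mg/L.

0.1754 mg/L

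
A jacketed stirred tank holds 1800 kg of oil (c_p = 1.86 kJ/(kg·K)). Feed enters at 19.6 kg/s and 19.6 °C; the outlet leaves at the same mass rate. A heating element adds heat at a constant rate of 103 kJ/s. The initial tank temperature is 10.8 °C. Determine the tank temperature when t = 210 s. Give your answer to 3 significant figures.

Energy balance: M c_p dT/dt = ṁ c_p (T_in − T) + 103.
Rearrange: dT/dt = (T_ss − T)/τ with τ = M/ṁ = 91.837 s and T_ss = T_in + Q̇/(ṁ c_p) = 22.425 °C.
Solution: T(t) = T_ss + (T₀ − T_ss) e^(−t/τ).
T(210) = 22.425 + (-11.625)·e^(−210/91.837) = 22.425 + (-11.625)·0.10160 = 21.244 °C.

21.2 °C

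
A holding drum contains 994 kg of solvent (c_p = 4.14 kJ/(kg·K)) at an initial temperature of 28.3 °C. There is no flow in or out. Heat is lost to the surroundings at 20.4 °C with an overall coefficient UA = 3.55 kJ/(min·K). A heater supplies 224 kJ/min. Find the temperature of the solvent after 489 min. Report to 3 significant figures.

M c_p dT/dt = −UA(T − T_amb) + Q̇.
dT/dt = (T_ss − T)/τ with T_ss = T_amb + Q̇/UA = 20.4 + 224/3.55 = 83.499 °C, τ = M c_p/UA = 994·4.14/3.55 = 1159.2 min.
Solution: T(t) = T_ss + (T₀ − T_ss) e^(−t/τ).
T(489) = 83.499 + (-55.199)·0.65584 = 47.297 °C.

47.3 °C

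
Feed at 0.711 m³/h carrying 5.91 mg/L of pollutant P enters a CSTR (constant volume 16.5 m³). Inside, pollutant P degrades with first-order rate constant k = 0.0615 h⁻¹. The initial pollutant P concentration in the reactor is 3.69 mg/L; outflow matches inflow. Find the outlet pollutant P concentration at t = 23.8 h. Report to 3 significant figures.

2.54 mg/L

Species balance: V dC/dt = Q C_in − Q C − k V C.
dC/dt = (Q/V) C_in − (Q/V + k) C; effective rate a = Q/V + k = 0.043091 + 0.0615 = 0.10459 h⁻¹.
C_ss = Q C_in/(Q + kV) = 2.4349 mg/L; C(t) = C_ss + (C₀ − C_ss) e^(−a t).
C(23.8) = 2.4349 + (1.2551)·e^(−0.10459·23.8) = 2.4349 + (1.2551)·0.082971 = 2.5390 mg/L.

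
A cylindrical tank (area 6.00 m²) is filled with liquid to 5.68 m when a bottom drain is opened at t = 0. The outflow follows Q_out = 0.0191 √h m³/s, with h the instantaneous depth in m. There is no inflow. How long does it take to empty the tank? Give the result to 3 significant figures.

1500 s

Accumulation of liquid (constant cross-section A): A dh/dt = −0.0191 √h.
∫ h^(−1/2) dh = −(0.0191/A) ∫ dt, giving 2√h = 2√h₀ − (0.0191/A) t.
Tank is empty when √h = 0: t_empty = 2A√h₀/0.0191.
t_empty = 2·6.00·√5.68/0.0191 = 12.000·2.3833/0.0191 = 1497.3 s.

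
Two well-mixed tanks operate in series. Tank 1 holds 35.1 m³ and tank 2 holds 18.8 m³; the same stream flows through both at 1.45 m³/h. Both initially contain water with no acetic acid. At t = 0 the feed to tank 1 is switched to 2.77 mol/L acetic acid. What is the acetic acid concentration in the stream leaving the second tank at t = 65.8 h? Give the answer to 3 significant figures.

2.40 mol/L

Each tank obeys Vᵢ dCᵢ/dt = Q(Cᵢ₋₁ − Cᵢ), so τᵢ = Vᵢ/Q.
τ₁ = 35.1/1.45 = 24.207 h; τ₂ = 18.8/1.45 = 12.966 h.
Tank 1: C₁ = C_in(1 − e^(−t/τ₁)). Tank 2 (τ₁ ≠ τ₂): C₂ = C_in[1 − (τ₁ e^(−t/τ₁) − τ₂ e^(−t/τ₂))/(τ₁ − τ₂)].
At t = 65.8: e^(−t/τ₁) = 0.065991, e^(−t/τ₂) = 0.0062511.
C₂ = 2.77·[1 − (24.207·0.065991 − 12.966·0.0062511)/(11.241)] = 2.77·0.86511 = 2.3963 mol/L.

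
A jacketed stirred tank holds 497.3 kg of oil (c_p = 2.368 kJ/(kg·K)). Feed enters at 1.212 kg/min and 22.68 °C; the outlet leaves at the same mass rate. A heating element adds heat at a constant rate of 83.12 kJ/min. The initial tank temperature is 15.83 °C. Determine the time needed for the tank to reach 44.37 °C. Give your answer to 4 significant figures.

654.2 min

First-law balance (no shaft work): M c_p dT/dt = ṁ c_p (T_in − T) + 83.12.
τ = M/ṁ = 410.314 min; T_ss = T_in + Q̇/(ṁ c_p) = 51.6415 °C.
T(t) = T_ss + (T₀ − T_ss) e^(−t/τ). Set T = 44.37:
e^(−t/τ) = (44.37 − 51.6415)/(15.83 − 51.6415) = 0.203050
t = −410.314 · ln(0.203050) = 654.165 min.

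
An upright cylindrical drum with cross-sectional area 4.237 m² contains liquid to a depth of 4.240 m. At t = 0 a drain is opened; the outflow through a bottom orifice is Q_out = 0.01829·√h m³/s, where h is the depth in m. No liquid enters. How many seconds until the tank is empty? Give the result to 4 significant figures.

With no inflow, A dh/dt = −0.01829 √h.
This is separable: 2 d(√h)/dt = −0.01829/A, so √h = √h₀ − (0.01829/(2A)) t.
Set h = 0: 2√h₀ = (0.01829/A) t_empty ⇒ t_empty = 2A√h₀/0.01829.
t_empty = 2·4.237·√4.240/0.01829 = 8.47400·2.05913/0.01829 = 954.020 s.

954.0 s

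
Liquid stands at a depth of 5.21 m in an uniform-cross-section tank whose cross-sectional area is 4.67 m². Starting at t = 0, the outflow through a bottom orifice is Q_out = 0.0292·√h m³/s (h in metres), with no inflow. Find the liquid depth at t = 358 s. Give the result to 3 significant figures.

With no inflow, A dh/dt = −0.0292 √h.
This is separable: 2 d(√h)/dt = −0.0292/A, so √h = √h₀ − (0.0292/(2A)) t.
√h = √5.21 − 0.0292·358/(2·4.67) = 2.2825 − 1.1192 = 1.1633.
h = 1.1633² = 1.3533 m.

1.35 m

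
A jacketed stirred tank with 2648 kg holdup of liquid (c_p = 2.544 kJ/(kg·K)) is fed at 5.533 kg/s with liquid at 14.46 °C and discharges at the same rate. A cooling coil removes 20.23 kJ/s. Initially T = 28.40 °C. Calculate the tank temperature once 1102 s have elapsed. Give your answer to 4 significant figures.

14.56 °C

M c_p dT/dt = ṁ c_p (T_in − T) − Q̇.
Rearrange: dT/dt = (T_ss − T)/τ with τ = M/ṁ = 478.583 s and T_ss = T_in − Q̇/(ṁ c_p) = 13.0228 °C.
T approaches T_ss exponentially: T(t) = T_ss + (T₀ − T_ss) e^(−t/τ).
T(1102) = 13.0228 + (15.3772)·e^(−1102/478.583) = 13.0228 + (15.3772)·0.0999954 = 14.5604 °C.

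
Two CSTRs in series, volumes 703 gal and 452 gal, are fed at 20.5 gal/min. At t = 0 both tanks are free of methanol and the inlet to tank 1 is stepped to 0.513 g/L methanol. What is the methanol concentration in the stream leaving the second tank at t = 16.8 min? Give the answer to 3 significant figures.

Time constants: τᵢ = Vᵢ/Q for each well-mixed tank.
τ₁ = 703/20.5 = 34.293 min; τ₂ = 452/20.5 = 22.049 min.
Tank 1: C₁ = C_in(1 − e^(−t/τ₁)). Tank 2 (τ₁ ≠ τ₂): C₂ = C_in[1 − (τ₁ e^(−t/τ₁) − τ₂ e^(−t/τ₂))/(τ₁ − τ₂)].
At t = 16.8: e^(−t/τ₁) = 0.61269, e^(−t/τ₂) = 0.46676.
C₂ = 0.513·[1 − (34.293·0.61269 − 22.049·0.46676)/(12.244)] = 0.513·0.12452 = 0.063879 g/L.

0.0639 g/L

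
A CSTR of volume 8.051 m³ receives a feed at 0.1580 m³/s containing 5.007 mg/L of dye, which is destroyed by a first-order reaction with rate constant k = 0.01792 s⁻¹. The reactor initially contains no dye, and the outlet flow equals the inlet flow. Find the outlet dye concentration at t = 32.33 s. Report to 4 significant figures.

Species balance: V dC/dt = Q C_in − Q C − k V C.
dC/dt = (Q/V) C_in − (Q/V + k) C; effective rate a = Q/V + k = 0.0196249 + 0.01792 = 0.0375449 s⁻¹.
C_ss = Q C_in/(Q + kV) = 2.61718 mg/L; C(t) = C_ss + (C₀ − C_ss) e^(−a t).
C(32.33) = 2.61718 + (-2.61718)·e^(−0.0375449·32.33) = 2.61718 + (-2.61718)·0.297058 = 1.83973 mg/L.

1.840 mg/L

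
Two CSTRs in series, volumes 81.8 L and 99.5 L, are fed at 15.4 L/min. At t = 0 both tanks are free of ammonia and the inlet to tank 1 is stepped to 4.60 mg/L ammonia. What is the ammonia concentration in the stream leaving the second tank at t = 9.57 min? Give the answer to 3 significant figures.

Time constants: τᵢ = Vᵢ/Q for each well-mixed tank.
τ₁ = 81.8/15.4 = 5.3117 min; τ₂ = 99.5/15.4 = 6.4610 min.
Solving the cascade with C₁(0)=C₂(0)=0 gives C₂(t) = C_in[1 − (τ₁ e^(−t/τ₁) − τ₂ e^(−t/τ₂))/(τ₁ − τ₂)].
At t = 9.57: e^(−t/τ₁) = 0.16502, e^(−t/τ₂) = 0.22737.
C₂ = 4.60·[1 − (5.3117·0.16502 − 6.4610·0.22737)/(-1.1494)] = 4.60·0.48449 = 2.2287 mg/L.

2.23 mg/L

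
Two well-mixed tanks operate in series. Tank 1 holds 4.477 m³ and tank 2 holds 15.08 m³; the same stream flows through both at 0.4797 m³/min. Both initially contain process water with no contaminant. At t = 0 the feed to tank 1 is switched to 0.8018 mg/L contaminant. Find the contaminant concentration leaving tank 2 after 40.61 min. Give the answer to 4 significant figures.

Each tank obeys Vᵢ dCᵢ/dt = Q(Cᵢ₋₁ − Cᵢ), so τᵢ = Vᵢ/Q.
τ₁ = 4.477/0.4797 = 9.33292 min; τ₂ = 15.08/0.4797 = 31.4363 min.
Solving the cascade with C₁(0)=C₂(0)=0 gives C₂(t) = C_in[1 − (τ₁ e^(−t/τ₁) − τ₂ e^(−t/τ₂))/(τ₁ − τ₂)].
At t = 40.61: e^(−t/τ₁) = 0.0128905, e^(−t/τ₂) = 0.274771.
C₂ = 0.8018·[1 − (9.33292·0.0128905 − 31.4363·0.274771)/(-22.1034)] = 0.8018·0.614653 = 0.492829 mg/L.

0.4928 mg/L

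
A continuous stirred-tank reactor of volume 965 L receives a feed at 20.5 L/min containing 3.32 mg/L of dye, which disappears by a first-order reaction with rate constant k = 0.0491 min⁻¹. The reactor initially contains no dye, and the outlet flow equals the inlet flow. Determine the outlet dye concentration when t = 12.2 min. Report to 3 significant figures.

0.578 mg/L

Species balance: V dC/dt = Q C_in − Q C − k V C.
This is linear with rate a = Q/V + k = 0.070344 min⁻¹.
C_ss = Q C_in/(Q + kV) = 1.0026 mg/L; C(t) = C_ss + (C₀ − C_ss) e^(−a t).
C(12.2) = 1.0026 + (-1.0026)·e^(−0.070344·12.2) = 1.0026 + (-1.0026)·0.42393 = 0.57759 mg/L.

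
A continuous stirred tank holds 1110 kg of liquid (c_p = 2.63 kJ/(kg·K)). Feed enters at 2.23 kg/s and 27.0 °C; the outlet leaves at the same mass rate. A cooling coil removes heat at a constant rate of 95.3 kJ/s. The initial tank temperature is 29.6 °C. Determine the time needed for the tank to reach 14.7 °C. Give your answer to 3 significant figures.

778 s

First-law balance (no shaft work): M c_p dT/dt = ṁ c_p (T_in − T) − 95.3.
τ = M/ṁ = 497.76 s; T_ss = T_in − Q̇/(ṁ c_p) = 10.751 °C.
T(t) = T_ss + (T₀ − T_ss) e^(−t/τ). Set T = 14.7:
e^(−t/τ) = (14.7 − 10.751)/(29.6 − 10.751) = 0.20952
t = −497.76 · ln(0.20952) = 777.97 s.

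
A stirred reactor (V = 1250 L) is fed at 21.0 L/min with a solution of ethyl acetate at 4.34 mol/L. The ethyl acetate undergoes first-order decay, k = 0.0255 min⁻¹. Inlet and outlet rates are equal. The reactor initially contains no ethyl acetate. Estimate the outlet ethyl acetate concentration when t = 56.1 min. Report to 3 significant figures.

V dC/dt = Q(C_in − C) − k V C.
dC/dt = (Q/V) C_in − (Q/V + k) C; effective rate a = Q/V + k = 0.016800 + 0.0255 = 0.042300 min⁻¹.
C_ss = Q C_in/(Q + kV) = 1.7237 mol/L; C(t) = C_ss + (C₀ − C_ss) e^(−a t).
C(56.1) = 1.7237 + (-1.7237)·e^(−0.042300·56.1) = 1.7237 + (-1.7237)·0.093198 = 1.5630 mol/L.

1.56 mol/L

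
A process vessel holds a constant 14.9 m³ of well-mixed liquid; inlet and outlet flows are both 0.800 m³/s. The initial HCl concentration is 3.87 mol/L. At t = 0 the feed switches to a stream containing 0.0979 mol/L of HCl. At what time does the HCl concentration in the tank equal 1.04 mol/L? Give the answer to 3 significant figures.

25.8 s

Unsteady species balance (constant V, well mixed): V dC/dt = Q(C_in − C), so τ = V/Q = 18.625 s.
C(t) = C_in + (C₀ − C_in) e^(−t/τ). Set C = 1.04 and solve for t:
e^(−t/τ) = (C − C_in)/(C₀ − C_in) = (1.04 − 0.0979)/(3.87 − 0.0979) = 0.24975
t = −τ ln(…) = 18.625 × 1.3873 = 25.838 s.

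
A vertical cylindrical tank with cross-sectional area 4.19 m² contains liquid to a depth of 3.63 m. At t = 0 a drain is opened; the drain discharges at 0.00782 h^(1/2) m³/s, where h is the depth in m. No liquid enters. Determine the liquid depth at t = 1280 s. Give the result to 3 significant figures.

0.505 m

With no inflow, A dh/dt = −0.00782 √h.
∫ h^(−1/2) dh = −(0.00782/A) ∫ dt, giving 2√h = 2√h₀ − (0.00782/A) t.
√h = √3.63 − 0.00782·1280/(2·4.19) = 1.9053 − 1.1945 = 0.71079.
h = 0.71079² = 0.50523 m.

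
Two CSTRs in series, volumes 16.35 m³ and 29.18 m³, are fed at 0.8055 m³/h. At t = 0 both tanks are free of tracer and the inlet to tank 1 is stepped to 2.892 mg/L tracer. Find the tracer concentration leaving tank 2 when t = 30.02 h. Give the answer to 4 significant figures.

Time constants: τᵢ = Vᵢ/Q for each well-mixed tank.
τ₁ = 16.35/0.8055 = 20.2980 h; τ₂ = 29.18/0.8055 = 36.2259 h.
Tank 1: C₁ = C_in(1 − e^(−t/τ₁)). Tank 2 (τ₁ ≠ τ₂): C₂ = C_in[1 − (τ₁ e^(−t/τ₁) − τ₂ e^(−t/τ₂))/(τ₁ − τ₂)].
At t = 30.02: e^(−t/τ₁) = 0.227873, e^(−t/τ₂) = 0.436622.
C₂ = 2.892·[1 − (20.2980·0.227873 − 36.2259·0.436622)/(-15.9280)] = 2.892·0.297358 = 0.859958 mg/L.

0.8600 mg/L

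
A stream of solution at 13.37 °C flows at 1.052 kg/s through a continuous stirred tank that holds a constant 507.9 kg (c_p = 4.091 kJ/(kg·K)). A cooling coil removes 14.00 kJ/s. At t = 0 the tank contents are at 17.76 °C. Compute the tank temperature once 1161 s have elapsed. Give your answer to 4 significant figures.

M c_p dT/dt = ṁ c_p (T_in − T) − Q̇.
τ = M/ṁ = 482.795 s; T_ss = T_in − Q̇/(ṁ c_p) = 13.37 − 14.00/(1.052·4.091) = 10.1170 °C.
T approaches T_ss exponentially: T(t) = T_ss + (T₀ − T_ss) e^(−t/τ).
T(1161) = 10.1170 + (7.64299)·e^(−1161/482.795) = 10.1170 + (7.64299)·0.0902882 = 10.8071 °C.

10.81 °C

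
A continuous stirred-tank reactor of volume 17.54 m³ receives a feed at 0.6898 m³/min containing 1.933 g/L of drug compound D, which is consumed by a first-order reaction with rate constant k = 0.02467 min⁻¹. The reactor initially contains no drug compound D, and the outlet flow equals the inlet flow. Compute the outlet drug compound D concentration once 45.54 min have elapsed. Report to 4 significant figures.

Accumulation = in − out − consumed: V dC/dt = Q C_in − Q C − k V C.
This is linear with rate a = Q/V + k = 0.0639973 min⁻¹.
C_ss = Q C_in/(Q + kV) = 1.18786 g/L; C(t) = C_ss + (C₀ − C_ss) e^(−a t).
C(45.54) = 1.18786 + (-1.18786)·e^(−0.0639973·45.54) = 1.18786 + (-1.18786)·0.0542347 = 1.12343 g/L.

1.123 g/L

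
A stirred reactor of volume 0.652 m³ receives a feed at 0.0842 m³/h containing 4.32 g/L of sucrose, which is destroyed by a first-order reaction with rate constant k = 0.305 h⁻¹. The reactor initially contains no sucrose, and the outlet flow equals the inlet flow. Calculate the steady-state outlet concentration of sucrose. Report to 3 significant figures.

1.29 g/L

Accumulation = in − out − consumed: V dC/dt = Q C_in − Q C − k V C.
Steady state (dC/dt = 0): C_ss = Q C_in/(Q + kV) = C_in/(1 + kV/Q).
C_ss = 0.0842·4.32/(0.0842 + 0.305·0.652) = 0.36374/0.28306 = 1.2850 g/L.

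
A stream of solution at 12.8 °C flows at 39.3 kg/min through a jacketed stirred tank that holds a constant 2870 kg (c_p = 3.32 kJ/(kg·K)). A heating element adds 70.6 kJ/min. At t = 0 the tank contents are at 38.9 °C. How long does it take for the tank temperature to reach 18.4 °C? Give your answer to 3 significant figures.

118 min

M c_p dT/dt = ṁ c_p (T_in − T) + Q̇.
τ = M/ṁ = 73.028 min; T_ss = T_in + Q̇/(ṁ c_p) = 13.341 °C.
T(t) = T_ss + (T₀ − T_ss) e^(−t/τ). Set T = 18.4:
e^(−t/τ) = (18.4 − 13.341)/(38.9 − 13.341) = 0.19793
t = −73.028 · ln(0.19793) = 118.29 min.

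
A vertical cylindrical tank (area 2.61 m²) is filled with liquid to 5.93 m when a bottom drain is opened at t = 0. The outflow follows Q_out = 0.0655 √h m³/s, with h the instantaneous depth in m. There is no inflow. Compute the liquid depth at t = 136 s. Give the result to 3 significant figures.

0.531 m

A dh/dt = −Q_out = −0.0655 √h.
Separate and integrate: 2(√h − √h₀) = −(0.0655/A) t.
√h = √5.93 − 0.0655·136/(2·2.61) = 2.4352 − 1.7065 = 0.72865.
h = 0.72865² = 0.53092 m.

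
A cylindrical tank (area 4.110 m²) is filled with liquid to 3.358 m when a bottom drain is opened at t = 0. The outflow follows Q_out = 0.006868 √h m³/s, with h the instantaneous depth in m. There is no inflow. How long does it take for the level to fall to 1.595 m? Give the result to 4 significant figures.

Accumulation of liquid (constant cross-section A): A dh/dt = −0.006868 √h.
Separate and integrate: 2(√h − √h₀) = −(0.006868/A) t.
t = 2A(√h₀ − √h)/0.006868 = 2·4.110·(√3.358 − √1.595)/0.006868
  = 8.22000 × (1.83248 − 1.26293) / 0.006868 = 681.671 s.

681.7 s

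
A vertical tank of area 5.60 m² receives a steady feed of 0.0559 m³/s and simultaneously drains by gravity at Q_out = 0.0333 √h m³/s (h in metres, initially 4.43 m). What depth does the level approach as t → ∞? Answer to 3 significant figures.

2.82 m

Level balance: A dh/dt = 0.0559 − 0.0333 √h. Setting dh/dt = 0:
Q_in = 0.0333 √h_ss ⇒ √h_ss = 0.0559/0.0333 = 1.6787.
h_ss = 1.6787² = 2.8180 m. (Since h₀ = 4.43 m > h_ss, the level will fall toward this value.)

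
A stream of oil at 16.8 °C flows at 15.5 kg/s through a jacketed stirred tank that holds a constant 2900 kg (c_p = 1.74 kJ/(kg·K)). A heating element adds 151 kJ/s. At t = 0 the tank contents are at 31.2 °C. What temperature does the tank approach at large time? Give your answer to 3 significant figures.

22.4 °C

M c_p dT/dt = ṁ c_p (T_in − T) + Q̇.
At steady state dT/dt = 0 ⇒ T_ss = T_in + Q̇/(ṁ c_p) = 16.8 + 151/(15.5·1.74) = 22.399 °C.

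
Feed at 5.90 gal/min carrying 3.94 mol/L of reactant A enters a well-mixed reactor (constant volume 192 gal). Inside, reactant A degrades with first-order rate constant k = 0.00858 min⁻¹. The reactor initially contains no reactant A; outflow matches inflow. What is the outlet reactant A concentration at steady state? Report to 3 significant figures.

3.08 mol/L

V dC/dt = Q(C_in − C) − k V C.
Steady state (dC/dt = 0): C_ss = Q C_in/(Q + kV) = C_in/(1 + kV/Q).
C_ss = 5.90·3.94/(5.90 + 0.00858·192) = 23.246/7.5474 = 3.0800 mol/L.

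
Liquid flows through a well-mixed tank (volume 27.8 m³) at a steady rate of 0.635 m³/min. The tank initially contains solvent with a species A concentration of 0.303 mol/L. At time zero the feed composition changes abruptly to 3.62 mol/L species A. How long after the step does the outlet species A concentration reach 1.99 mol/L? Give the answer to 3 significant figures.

Species balance: V dC/dt = Q(C_in − C) ⇒ τ = V/Q = 43.780 min.
C(t) = C_in + (C₀ − C_in) e^(−t/τ). Set C = 1.99 and solve for t:
e^(−t/τ) = (C − C_in)/(C₀ − C_in) = (1.99 − 3.62)/(0.303 − 3.62) = 0.49141
t = −τ ln(…) = 43.780 × 0.71048 = 31.105 min.

31.1 min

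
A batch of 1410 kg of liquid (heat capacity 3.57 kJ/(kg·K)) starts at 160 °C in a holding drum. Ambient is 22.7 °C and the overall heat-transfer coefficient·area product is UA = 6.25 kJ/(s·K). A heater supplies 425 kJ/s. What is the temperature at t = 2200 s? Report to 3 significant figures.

95.2 °C

Energy balance: M c_p dT/dt = −UA(T − T_amb) + Q̇.
dT/dt = (T_ss − T)/τ with T_ss = T_amb + Q̇/UA = 22.7 + 425/6.25 = 90.700 °C, τ = M c_p/UA = 1410·3.57/6.25 = 805.39 s.
This is linear first-order; T(t) = T_ss + (T₀ − T_ss) e^(−t/τ).
T(2200) = 90.700 + (69.300)·0.065116 = 95.213 °C.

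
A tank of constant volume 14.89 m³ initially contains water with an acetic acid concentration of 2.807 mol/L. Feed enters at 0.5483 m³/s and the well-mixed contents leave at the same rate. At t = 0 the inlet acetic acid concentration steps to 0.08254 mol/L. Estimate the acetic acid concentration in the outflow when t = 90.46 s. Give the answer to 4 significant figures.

0.1800 mol/L

Accumulation = in − out for the solute gives V dC/dt = Q(C_in − C).
Time constant τ = V/Q = 14.89/0.5483 = 27.1567 s.
Integrating: C(t) = C_in + (C₀ − C_in) e^(−t/τ).
C(90.46) = 0.08254 + (2.807 − 0.08254)·e^(−90.46/27.1567) = 0.08254 + (2.72446)·0.0357558 = 0.179955 mol/L.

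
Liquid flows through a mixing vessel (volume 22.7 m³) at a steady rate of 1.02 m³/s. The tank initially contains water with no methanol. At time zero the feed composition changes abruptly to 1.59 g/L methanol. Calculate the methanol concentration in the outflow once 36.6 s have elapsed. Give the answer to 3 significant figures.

Species balance on the tank: V dC/dt = Q(C_in − C).
Time constant τ = V/Q = 22.7/1.02 = 22.255 s.
C approaches C_in exponentially: C(t) = C_in + (C₀ − C_in) e^(−t/τ).
C(36.6) = 1.59 + (0 − 1.59)·e^(−36.6/22.255) = 1.59 + (-1.5900)·0.19309 = 1.2830 g/L.

1.28 g/L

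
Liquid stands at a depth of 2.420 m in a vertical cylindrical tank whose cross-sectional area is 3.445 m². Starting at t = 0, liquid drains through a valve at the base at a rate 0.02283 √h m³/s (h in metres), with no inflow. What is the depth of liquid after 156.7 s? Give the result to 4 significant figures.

A dh/dt = −Q_out = −0.02283 √h.
Separate and integrate: 2(√h − √h₀) = −(0.02283/A) t.
√h = √2.420 − 0.02283·156.7/(2·3.445) = 1.55563 − 0.519225 = 1.03641.
h = 1.03641² = 1.07415 m.

1.074 m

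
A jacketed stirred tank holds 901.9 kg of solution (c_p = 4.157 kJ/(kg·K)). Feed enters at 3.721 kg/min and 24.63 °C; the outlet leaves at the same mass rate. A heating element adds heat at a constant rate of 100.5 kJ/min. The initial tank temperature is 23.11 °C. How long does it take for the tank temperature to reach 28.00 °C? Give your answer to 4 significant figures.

228.2 min

M c_p dT/dt = ṁ c_p (T_in − T) + Q̇.
τ = M/ṁ = 242.381 min; T_ss = T_in + Q̇/(ṁ c_p) = 31.1272 °C.
T(t) = T_ss + (T₀ − T_ss) e^(−t/τ). Set T = 28.00:
e^(−t/τ) = (28.00 − 31.1272)/(23.11 − 31.1272) = 0.390062
t = −242.381 · ln(0.390062) = 228.190 min.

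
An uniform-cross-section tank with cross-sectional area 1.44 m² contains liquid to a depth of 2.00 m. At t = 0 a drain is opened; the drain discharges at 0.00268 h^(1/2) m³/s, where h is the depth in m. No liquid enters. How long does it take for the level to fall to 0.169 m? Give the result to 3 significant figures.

1080 s

With no inflow, A dh/dt = −0.00268 √h.
∫ h^(−1/2) dh = −(0.00268/A) ∫ dt, giving 2√h = 2√h₀ − (0.00268/A) t.
t = 2A(√h₀ − √h)/0.00268 = 2·1.44·(√2.00 − √0.169)/0.00268
  = 2.8800 × (1.4142 − 0.41110) / 0.00268 = 1078.0 s.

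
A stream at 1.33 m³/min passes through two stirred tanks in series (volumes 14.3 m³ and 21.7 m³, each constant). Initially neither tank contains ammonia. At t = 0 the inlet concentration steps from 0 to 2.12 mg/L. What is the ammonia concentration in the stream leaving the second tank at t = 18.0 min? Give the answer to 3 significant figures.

Species balance on tank i: dCᵢ/dt = (Cᵢ₋₁ − Cᵢ)/τᵢ with τᵢ = Vᵢ/Q.
τ₁ = 14.3/1.33 = 10.752 min; τ₂ = 21.7/1.33 = 16.316 min.
Solving the cascade with C₁(0)=C₂(0)=0 gives C₂(t) = C_in[1 − (τ₁ e^(−t/τ₁) − τ₂ e^(−t/τ₂))/(τ₁ − τ₂)].
At t = 18.0: e^(−t/τ₁) = 0.18747, e^(−t/τ₂) = 0.33180.
C₂ = 2.12·[1 − (10.752·0.18747 − 16.316·0.33180)/(-5.5639)] = 2.12·0.38930 = 0.82531 mg/L.

0.825 mg/L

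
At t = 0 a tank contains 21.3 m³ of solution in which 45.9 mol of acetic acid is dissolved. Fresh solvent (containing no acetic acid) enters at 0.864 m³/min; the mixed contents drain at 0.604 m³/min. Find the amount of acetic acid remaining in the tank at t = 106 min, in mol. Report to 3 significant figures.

Total volume: dV/dt = Q_in − Q_out = 0.26000 m³/min, so V(t) = 21.3 + 0.26000 t and V(106) = 48.860 m³.
Solute balance: dm/dt = 0 − Q_out C = −Q_out m/V(t).
dm/m = −Q_out dt/(V₀ + 0.26000 t); integrating gives ln(m/m₀) = −(Q_out/(Q_in−Q_out)) ln(V/V₀).
m = m₀ (V₀/V)^(Q_out/(Q_in−Q_out)) = 45.9 × (21.3/48.860)^(2.3231) = 6.6707 mol.

6.67 mol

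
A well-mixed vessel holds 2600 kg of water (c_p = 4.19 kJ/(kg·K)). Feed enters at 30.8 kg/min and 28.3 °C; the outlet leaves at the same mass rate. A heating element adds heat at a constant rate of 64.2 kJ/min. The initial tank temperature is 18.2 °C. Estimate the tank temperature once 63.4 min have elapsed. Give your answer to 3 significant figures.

23.8 °C

M c_p dT/dt = ṁ c_p (T_in − T) + Q̇.
τ = M/ṁ = 84.416 min; T_ss = T_in + Q̇/(ṁ c_p) = 28.3 + 64.2/(30.8·4.19) = 28.797 °C.
Solution: T(t) = T_ss + (T₀ − T_ss) e^(−t/τ).
T(63.4) = 28.797 + (-10.597)·e^(−63.4/84.416) = 28.797 + (-10.597)·0.47187 = 23.797 °C.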